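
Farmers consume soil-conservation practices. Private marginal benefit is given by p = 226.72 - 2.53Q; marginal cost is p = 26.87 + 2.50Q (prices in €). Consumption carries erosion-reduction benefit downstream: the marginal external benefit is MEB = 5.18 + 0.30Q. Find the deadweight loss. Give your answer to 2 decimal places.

DWL = €30.91

Market equilibrium (private): 26.87 + 2.50Q = 226.72 - 2.53Q → Q_m = 39.7316.
Social marginal benefit = demand + MEB = 231.90 - 2.23Q.
Set SMB = MC: 231.90 - 2.23Q = 26.87 + 2.50Q → Q* = 43.3467.
Between Q* and Q_m the wedge SMB − MC runs linearly from 0 to MEB(Q_m), so the loss is a triangle.
DWL = ½ × 3.6151 × 17.0995 = 30.9082.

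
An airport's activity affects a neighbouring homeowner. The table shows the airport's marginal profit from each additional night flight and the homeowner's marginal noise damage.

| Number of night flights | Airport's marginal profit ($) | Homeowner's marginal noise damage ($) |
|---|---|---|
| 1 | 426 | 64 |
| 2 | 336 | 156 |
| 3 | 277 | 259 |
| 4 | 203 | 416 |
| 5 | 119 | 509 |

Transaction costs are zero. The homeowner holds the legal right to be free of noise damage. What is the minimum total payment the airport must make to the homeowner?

$479

Efficient level: marginal profit ≥ marginal noise damage through level 3, so k* = 3.
With the homeowner holding the right, the airport must at least compensate total damage at k*: 64 + 156 + 259 = 479.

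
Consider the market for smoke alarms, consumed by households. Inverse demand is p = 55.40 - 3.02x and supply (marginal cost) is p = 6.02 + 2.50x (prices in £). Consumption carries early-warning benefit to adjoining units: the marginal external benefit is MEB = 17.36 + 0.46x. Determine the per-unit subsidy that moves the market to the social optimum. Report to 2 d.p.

Social marginal benefit = demand + MEB = 72.76 - 2.56x.
Set SMB = MC: 72.76 - 2.56x = 6.02 + 2.50x → x* = 13.1897.
The Pigouvian subsidy equals MEB at x*: 17.36 + 0.46×13.1897 = 23.4273.

subsidy = £23.43 per unit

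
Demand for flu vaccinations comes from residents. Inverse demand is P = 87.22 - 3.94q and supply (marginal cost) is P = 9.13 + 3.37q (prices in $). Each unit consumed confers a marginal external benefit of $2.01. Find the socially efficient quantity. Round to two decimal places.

Social marginal benefit = demand + MEB = 89.23 - 3.94q.
Set SMB = MC: 89.23 - 3.94q = 9.13 + 3.37q → q* = 10.9576.

q* = 10.96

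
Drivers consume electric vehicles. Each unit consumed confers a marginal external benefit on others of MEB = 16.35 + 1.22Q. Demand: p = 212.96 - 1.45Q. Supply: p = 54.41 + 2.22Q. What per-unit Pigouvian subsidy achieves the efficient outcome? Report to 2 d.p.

Social marginal benefit = demand + MEB = 229.31 - 0.23Q.
Set SMB = MC: 229.31 - 0.23Q = 54.41 + 2.22Q → Q* = 71.3878.
The Pigouvian subsidy equals MEB at Q*: 16.35 + 1.22×71.3878 = 103.4431.

subsidy = 103.44 per unit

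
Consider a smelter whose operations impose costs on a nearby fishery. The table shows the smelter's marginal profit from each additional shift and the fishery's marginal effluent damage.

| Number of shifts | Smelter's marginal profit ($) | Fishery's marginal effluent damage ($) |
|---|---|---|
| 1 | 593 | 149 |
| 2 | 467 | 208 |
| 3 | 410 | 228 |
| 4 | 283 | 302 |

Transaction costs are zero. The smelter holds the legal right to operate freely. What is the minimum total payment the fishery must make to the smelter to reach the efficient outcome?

$283

Left alone the smelter would choose level 4 (marginal profit stays positive).
Efficient level: k* = 3 (marginal profit ≥ marginal effluent damage through 3).
The fishery must at least cover the smelter's forgone profit from cutting 4→3: 283 = 283.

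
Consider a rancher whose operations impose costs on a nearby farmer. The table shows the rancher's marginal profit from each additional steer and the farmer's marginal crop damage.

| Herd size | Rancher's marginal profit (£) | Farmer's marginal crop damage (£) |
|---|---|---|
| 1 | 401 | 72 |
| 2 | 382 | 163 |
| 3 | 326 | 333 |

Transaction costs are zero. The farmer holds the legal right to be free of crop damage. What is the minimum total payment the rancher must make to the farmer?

Efficient level: marginal profit ≥ marginal crop damage through level 2, so k* = 2.
With the farmer holding the right, the rancher must at least compensate total damage at k*: 72 + 163 = 235.

£235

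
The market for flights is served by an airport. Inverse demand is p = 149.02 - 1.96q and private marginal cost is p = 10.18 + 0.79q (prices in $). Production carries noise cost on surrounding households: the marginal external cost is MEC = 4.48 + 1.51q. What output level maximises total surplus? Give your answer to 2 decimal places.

q* = 31.54

Social marginal cost = private MC + MEC = 14.66 + 2.30q.
Set SMC = demand: 14.66 + 2.30q = 149.02 - 1.96q → q* = 31.5399.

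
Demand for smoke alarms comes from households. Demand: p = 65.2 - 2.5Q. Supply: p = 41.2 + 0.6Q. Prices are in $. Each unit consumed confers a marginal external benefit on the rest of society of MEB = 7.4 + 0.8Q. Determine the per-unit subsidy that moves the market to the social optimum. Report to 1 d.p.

Social marginal benefit = demand + MEB = 72.6 - 1.7Q.
Set SMB = MC: 72.6 - 1.7Q = 41.2 + 0.6Q → Q* = 13.6522.
The Pigouvian subsidy equals MEB at Q*: 7.4 + 0.8×13.6522 = 18.3218.

subsidy = $18.3 per unit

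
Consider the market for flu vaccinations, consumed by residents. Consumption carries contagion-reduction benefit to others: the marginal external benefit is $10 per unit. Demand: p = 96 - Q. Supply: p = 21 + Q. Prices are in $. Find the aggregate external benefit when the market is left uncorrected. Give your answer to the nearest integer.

Market equilibrium (private): 21 + Q = 96 - Q → Q_m = 37.5000.
Total external benefit = MEB × Q_m = 10 × 37.5000 = 375.0000.

$375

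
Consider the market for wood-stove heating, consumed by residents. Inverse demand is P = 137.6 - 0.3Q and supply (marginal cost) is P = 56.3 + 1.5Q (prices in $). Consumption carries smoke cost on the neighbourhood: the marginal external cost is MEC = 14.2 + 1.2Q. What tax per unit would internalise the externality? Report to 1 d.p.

tax = $41.0 per unit

Social marginal benefit = demand − MEC = 123.4 - 1.5Q.
Set SMB = MC: 123.4 - 1.5Q = 56.3 + 1.5Q → Q* = 22.3667.
The Pigouvian tax equals MEC at Q*: 14.2 + 1.2×22.3667 = 41.0400.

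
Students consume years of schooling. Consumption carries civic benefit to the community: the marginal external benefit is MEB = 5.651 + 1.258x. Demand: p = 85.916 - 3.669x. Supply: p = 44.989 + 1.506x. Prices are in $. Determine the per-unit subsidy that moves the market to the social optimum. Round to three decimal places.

subsidy = $20.610 per unit

Social marginal benefit = demand + MEB = 91.567 - 2.411x.
Set SMB = MC: 91.567 - 2.411x = 44.989 + 1.506x → x* = 11.8912.
The Pigouvian subsidy equals MEB at x*: 5.651 + 1.258×11.8912 = 20.6101.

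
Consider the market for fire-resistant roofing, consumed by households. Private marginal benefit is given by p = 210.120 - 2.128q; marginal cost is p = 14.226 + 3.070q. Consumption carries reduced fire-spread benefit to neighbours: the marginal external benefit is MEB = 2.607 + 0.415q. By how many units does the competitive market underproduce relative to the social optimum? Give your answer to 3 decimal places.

Market equilibrium (private): 14.226 + 3.070q = 210.120 - 2.128q → q_m = 37.6864.
Social marginal benefit = demand + MEB = 212.727 - 1.713q.
Set SMB = MC: 212.727 - 1.713q = 14.226 + 3.070q → q* = 41.5014.
Gap = |37.6864 − 41.5014| = 3.8150.

3.815 units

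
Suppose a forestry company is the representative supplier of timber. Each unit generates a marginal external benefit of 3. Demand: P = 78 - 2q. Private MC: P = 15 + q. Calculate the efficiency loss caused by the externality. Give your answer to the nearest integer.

Market equilibrium (private): 15 + q = 78 - 2q → q_m = 21.0000.
Social marginal cost = private MC − MEB = 12 + q.
Set SMC = demand: 12 + q = 78 - 2q → q* = 22.0000.
Between q* and q_m the wedge demand − SMC runs linearly from 0 to MEB(q_m), so the loss is a triangle.
DWL = ½ × 1.0000 × 3.0000 = 1.5000.

DWL = 2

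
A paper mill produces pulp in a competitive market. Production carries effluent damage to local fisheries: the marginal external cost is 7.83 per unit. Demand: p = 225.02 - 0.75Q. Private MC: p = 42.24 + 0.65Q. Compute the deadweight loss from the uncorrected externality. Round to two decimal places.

DWL = 21.90

Market equilibrium (private): 42.24 + 0.65Q = 225.02 - 0.75Q → Q_m = 130.5571.
Social marginal cost = private MC + MEC = 50.07 + 0.65Q.
Set SMC = demand: 50.07 + 0.65Q = 225.02 - 0.75Q → Q* = 124.9643.
The loss is the area between SMC and demand from Q* to Q_m; with linear curves that's a triangle of height MEC(Q_m).
DWL = ½ × 5.5928 × 7.8300 = 21.8958.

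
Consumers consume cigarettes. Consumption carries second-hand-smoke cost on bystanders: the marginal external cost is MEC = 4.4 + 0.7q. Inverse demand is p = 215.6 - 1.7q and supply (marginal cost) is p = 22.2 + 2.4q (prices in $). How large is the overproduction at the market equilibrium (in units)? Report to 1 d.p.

Market equilibrium (private): 22.2 + 2.4q = 215.6 - 1.7q → q_m = 47.1707.
Social marginal benefit = demand − MEC = 211.2 - 2.4q.
Set SMB = MC: 211.2 - 2.4q = 22.2 + 2.4q → q* = 39.3750.
Gap = |47.1707 − 39.3750| = 7.7957.

7.8 units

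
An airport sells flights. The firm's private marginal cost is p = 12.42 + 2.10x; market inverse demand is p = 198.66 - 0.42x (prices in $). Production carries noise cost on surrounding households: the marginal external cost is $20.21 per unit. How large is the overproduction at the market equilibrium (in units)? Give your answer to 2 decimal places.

Market equilibrium (private): 12.42 + 2.10x = 198.66 - 0.42x → x_m = 73.9048.
Social marginal cost = private MC + MEC = 32.63 + 2.10x.
Set SMC = demand: 32.63 + 2.10x = 198.66 - 0.42x → x* = 65.8849.
Gap = |73.9048 − 65.8849| = 8.0199.

8.02 units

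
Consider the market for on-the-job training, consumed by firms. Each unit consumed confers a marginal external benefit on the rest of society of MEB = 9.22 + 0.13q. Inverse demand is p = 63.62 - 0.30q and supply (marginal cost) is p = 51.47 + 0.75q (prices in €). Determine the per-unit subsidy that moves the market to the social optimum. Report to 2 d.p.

subsidy = €12.24 per unit

Social marginal benefit = demand + MEB = 72.84 - 0.17q.
Set SMB = MC: 72.84 - 0.17q = 51.47 + 0.75q → q* = 23.2283.
The Pigouvian subsidy equals MEB at q*: 9.22 + 0.13×23.2283 = 12.2397.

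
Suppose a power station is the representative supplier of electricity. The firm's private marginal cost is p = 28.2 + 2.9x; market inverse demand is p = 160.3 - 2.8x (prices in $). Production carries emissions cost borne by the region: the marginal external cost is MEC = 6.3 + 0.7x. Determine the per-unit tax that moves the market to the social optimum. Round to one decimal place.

tax = $20.1 per unit

Social marginal cost = private MC + MEC = 34.5 + 3.6x.
Set SMC = demand: 34.5 + 3.6x = 160.3 - 2.8x → x* = 19.6563.
The Pigouvian tax equals MEC at x*: 6.3 + 0.7×19.6563 = 20.0594.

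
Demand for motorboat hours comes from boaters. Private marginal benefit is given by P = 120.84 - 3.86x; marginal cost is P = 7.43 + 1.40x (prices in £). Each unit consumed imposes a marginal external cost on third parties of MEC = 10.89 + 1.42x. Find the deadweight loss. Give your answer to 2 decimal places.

DWL = £128.95

Market equilibrium (private): 7.43 + 1.40x = 120.84 - 3.86x → x_m = 21.5608.
Social marginal benefit = demand − MEC = 109.95 - 5.28x.
Set SMB = MC: 109.95 - 5.28x = 7.43 + 1.40x → x* = 15.3473.
Height of the DWL triangle at x_m is MC(x_m) − SMB(x_m) = MEC(x_m) = 41.5064.
DWL = ½ × 6.2135 × 41.5064 = 128.9500.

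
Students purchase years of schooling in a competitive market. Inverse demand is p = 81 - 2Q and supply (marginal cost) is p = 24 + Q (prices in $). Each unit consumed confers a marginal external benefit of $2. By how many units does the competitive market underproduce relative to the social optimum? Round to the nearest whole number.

1 units

Market equilibrium (private): 24 + Q = 81 - 2Q → Q_m = 19.0000.
Social marginal benefit = demand + MEB = 83 - 2Q.
Set SMB = MC: 83 - 2Q = 24 + Q → Q* = 19.6667.
Gap = |19.0000 − 19.6667| = 0.6667.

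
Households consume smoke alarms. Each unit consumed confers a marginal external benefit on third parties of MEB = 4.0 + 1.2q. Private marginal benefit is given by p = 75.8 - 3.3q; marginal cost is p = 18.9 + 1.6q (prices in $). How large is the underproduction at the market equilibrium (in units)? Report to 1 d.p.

4.8 units

Market equilibrium (private): 18.9 + 1.6q = 75.8 - 3.3q → q_m = 11.6122.
Social marginal benefit = demand + MEB = 79.8 - 2.1q.
Set SMB = MC: 79.8 - 2.1q = 18.9 + 1.6q → q* = 16.4595.
Gap = |11.6122 − 16.4595| = 4.8473.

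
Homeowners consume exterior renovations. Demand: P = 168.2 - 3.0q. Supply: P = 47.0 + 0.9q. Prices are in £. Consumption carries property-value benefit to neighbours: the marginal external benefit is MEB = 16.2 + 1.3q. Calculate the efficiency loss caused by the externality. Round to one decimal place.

DWL = £616.1

Market equilibrium (private): 47.0 + 0.9q = 168.2 - 3.0q → q_m = 31.0769.
Social marginal benefit = demand + MEB = 184.4 - 1.7q.
Set SMB = MC: 184.4 - 1.7q = 47.0 + 0.9q → q* = 52.8462.
The welfare-loss triangle has base |q_m − q*| and height MEB(q_m) (the vertical gap between SMB and MC is zero at q* and MEB at q_m).
DWL = ½ × 21.7693 × 56.6000 = 616.0712.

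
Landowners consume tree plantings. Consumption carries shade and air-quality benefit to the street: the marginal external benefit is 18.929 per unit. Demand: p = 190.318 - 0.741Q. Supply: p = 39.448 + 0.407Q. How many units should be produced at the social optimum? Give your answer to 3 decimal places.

Social marginal benefit = demand + MEB = 209.247 - 0.741Q.
Set SMB = MC: 209.247 - 0.741Q = 39.448 + 0.407Q → Q* = 147.9085.

Q* = 147.909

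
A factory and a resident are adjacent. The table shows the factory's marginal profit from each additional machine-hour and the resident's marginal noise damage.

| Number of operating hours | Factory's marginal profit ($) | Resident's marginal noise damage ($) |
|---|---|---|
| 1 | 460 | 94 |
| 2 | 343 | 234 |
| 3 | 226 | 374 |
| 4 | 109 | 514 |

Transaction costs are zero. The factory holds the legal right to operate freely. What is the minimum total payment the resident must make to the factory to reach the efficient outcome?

Left alone the factory would choose level 4 (marginal profit stays positive).
Efficient level: k* = 2 (marginal profit ≥ marginal noise damage through 2).
The resident must at least cover the factory's forgone profit from cutting 4→2: 226 + 109 = 335.

$335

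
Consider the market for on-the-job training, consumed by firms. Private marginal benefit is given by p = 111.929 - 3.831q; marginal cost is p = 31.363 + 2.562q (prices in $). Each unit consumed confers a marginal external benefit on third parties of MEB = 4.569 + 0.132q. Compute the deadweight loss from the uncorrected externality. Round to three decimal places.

DWL = $3.102

Market equilibrium (private): 31.363 + 2.562q = 111.929 - 3.831q → q_m = 12.6022.
Social marginal benefit = demand + MEB = 116.498 - 3.699q.
Set SMB = MC: 116.498 - 3.699q = 31.363 + 2.562q → q* = 13.5977.
Between q* and q_m the wedge SMB − MC runs linearly from 0 to MEB(q_m), so the loss is a triangle.
DWL = ½ × 0.9955 × 6.2325 = 3.1022.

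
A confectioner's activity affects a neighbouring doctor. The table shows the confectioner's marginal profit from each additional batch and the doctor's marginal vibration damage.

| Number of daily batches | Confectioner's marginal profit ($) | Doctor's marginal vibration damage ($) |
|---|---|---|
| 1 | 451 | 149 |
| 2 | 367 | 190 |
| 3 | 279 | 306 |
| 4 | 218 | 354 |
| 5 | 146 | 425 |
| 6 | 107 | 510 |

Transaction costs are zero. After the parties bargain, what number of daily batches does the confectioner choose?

2

Bargaining reaches the level where marginal profit last exceeds marginal vibration damage.
That holds through level 2 (367 ≥ 190) but not at 3 (279 < 306).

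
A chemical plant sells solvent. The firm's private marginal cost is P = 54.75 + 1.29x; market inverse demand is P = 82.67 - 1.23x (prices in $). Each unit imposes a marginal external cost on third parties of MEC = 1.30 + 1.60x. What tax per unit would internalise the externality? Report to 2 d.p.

tax = $11.64 per unit

Social marginal cost = private MC + MEC = 56.05 + 2.89x.
Set SMC = demand: 56.05 + 2.89x = 82.67 - 1.23x → x* = 6.4612.
The Pigouvian tax equals MEC at x*: 1.30 + 1.60×6.4612 = 11.6379.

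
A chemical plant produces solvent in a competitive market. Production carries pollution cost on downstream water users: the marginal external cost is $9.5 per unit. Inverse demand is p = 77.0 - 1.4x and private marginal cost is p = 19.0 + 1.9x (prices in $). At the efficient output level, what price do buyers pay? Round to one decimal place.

Social marginal cost = private MC + MEC = 28.5 + 1.9x.
Set SMC = demand: 28.5 + 1.9x = 77.0 - 1.4x → x* = 14.6970.
Consumer price on the demand curve at x*: 77.0 − 1.4×14.6970 = 56.4242.

P = $56.4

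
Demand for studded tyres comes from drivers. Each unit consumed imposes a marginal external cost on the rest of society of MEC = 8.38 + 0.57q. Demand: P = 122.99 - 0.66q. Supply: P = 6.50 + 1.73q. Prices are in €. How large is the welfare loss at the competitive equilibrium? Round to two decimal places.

Market equilibrium (private): 6.50 + 1.73q = 122.99 - 0.66q → q_m = 48.7406.
Social marginal benefit = demand − MEC = 114.61 - 1.23q.
Set SMB = MC: 114.61 - 1.23q = 6.50 + 1.73q → q* = 36.5236.
Between q* and q_m the wedge MC − SMB runs linearly from 0 to MEC(q_m), so the loss is a triangle.
DWL = ½ × 12.2170 × 36.1621 = 220.8962.

DWL = €220.90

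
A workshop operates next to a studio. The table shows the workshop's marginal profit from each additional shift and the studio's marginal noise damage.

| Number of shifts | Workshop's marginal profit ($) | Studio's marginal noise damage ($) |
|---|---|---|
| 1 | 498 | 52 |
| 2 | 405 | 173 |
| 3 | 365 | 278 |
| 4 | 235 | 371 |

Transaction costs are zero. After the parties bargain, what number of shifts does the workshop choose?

Bargaining reaches the level where marginal profit last exceeds marginal noise damage.
That holds through level 3 (365 ≥ 278) but not at 4 (235 < 371).

3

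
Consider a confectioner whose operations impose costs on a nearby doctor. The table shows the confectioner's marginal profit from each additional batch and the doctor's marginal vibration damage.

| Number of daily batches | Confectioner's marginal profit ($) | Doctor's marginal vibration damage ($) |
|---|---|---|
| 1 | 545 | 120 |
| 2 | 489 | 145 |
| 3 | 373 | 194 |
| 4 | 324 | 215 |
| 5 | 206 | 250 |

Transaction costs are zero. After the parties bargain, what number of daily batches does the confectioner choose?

Bargaining reaches the level where marginal profit last exceeds marginal vibration damage.
That holds through level 4 (324 ≥ 215) but not at 5 (206 < 250).

4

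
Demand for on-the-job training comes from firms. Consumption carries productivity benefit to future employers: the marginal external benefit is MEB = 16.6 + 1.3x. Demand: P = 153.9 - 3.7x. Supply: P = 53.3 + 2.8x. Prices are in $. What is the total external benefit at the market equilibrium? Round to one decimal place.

Market equilibrium (private): 53.3 + 2.8x = 153.9 - 3.7x → x_m = 15.4769.
Total external benefit = ∫₀^{x_m} (16.6 + 1.3x) dx = 16.6×15.4769 + ½×1.3×15.4769² = 412.6139.

$412.6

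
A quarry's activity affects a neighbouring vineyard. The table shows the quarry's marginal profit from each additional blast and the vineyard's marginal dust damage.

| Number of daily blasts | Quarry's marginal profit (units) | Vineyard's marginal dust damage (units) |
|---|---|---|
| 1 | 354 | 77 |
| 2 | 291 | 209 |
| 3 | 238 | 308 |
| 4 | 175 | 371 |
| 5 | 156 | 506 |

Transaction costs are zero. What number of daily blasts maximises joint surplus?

Bargaining reaches the level where marginal profit last exceeds marginal dust damage.
That holds through level 2 (291 ≥ 209) but not at 3 (238 < 308).

2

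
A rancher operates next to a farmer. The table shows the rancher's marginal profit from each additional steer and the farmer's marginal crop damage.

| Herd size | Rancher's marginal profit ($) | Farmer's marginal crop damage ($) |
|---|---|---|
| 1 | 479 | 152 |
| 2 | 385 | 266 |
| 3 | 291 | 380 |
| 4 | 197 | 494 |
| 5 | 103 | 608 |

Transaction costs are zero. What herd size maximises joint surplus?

Bargaining reaches the level where marginal profit last exceeds marginal crop damage.
That holds through level 2 (385 ≥ 266) but not at 3 (291 < 380).

2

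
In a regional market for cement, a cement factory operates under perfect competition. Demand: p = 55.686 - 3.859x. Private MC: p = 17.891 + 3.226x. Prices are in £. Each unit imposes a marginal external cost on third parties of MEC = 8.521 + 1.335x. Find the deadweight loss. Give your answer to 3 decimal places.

Market equilibrium (private): 17.891 + 3.226x = 55.686 - 3.859x → x_m = 5.3345.
Social marginal cost = private MC + MEC = 26.412 + 4.561x.
Set SMC = demand: 26.412 + 4.561x = 55.686 - 3.859x → x* = 3.4767.
Height of the DWL triangle at x_m is SMC(x_m) − demand(x_m) = MEC(x_m) = 15.6426.
DWL = ½ × 1.8578 × 15.6426 = 14.5304.

DWL = £14.530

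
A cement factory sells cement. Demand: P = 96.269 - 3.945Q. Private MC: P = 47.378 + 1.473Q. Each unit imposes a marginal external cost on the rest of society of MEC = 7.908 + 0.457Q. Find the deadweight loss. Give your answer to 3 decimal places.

Market equilibrium (private): 47.378 + 1.473Q = 96.269 - 3.945Q → Q_m = 9.0238.
Social marginal cost = private MC + MEC = 55.286 + 1.930Q.
Set SMC = demand: 55.286 + 1.930Q = 96.269 - 3.945Q → Q* = 6.9758.
The loss is the area between SMC and demand from Q* to Q_m; with linear curves that's a triangle of height MEC(Q_m).
DWL = ½ × 2.0480 × 12.0319 = 12.3207.

DWL = 12.321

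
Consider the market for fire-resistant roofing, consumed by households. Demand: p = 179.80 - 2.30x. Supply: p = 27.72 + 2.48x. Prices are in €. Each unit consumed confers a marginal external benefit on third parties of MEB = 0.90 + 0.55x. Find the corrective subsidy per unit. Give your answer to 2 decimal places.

Social marginal benefit = demand + MEB = 180.70 - 1.75x.
Set SMB = MC: 180.70 - 1.75x = 27.72 + 2.48x → x* = 36.1655.
The Pigouvian subsidy equals MEB at x*: 0.90 + 0.55×36.1655 = 20.7910.

subsidy = €20.79 per unit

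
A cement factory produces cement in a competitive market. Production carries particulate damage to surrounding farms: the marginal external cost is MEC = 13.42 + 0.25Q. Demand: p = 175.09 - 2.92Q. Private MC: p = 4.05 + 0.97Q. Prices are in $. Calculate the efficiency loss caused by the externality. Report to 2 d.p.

DWL = $71.98

Market equilibrium (private): 4.05 + 0.97Q = 175.09 - 2.92Q → Q_m = 43.9692.
Social marginal cost = private MC + MEC = 17.47 + 1.22Q.
Set SMC = demand: 17.47 + 1.22Q = 175.09 - 2.92Q → Q* = 38.0725.
Height of the DWL triangle at Q_m is SMC(Q_m) − demand(Q_m) = MEC(Q_m) = 24.4123.
DWL = ½ × 5.8967 × 24.4123 = 71.9760.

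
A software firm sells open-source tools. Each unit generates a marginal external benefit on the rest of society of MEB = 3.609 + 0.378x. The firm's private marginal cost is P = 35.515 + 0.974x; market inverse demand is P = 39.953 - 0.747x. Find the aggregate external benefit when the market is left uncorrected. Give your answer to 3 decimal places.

Market equilibrium (private): 35.515 + 0.974x = 39.953 - 0.747x → x_m = 2.5787.
Total external benefit = ∫₀^{x_m} (3.609 + 0.378x) dx = 3.609×2.5787 + ½×0.378×2.5787² = 10.5633.

10.563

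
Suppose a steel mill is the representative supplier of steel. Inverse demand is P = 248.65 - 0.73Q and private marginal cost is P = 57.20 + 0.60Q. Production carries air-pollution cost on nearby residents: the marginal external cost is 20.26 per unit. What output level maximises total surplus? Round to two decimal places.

Social marginal cost = private MC + MEC = 77.46 + 0.60Q.
Set SMC = demand: 77.46 + 0.60Q = 248.65 - 0.73Q → Q* = 128.7143.

Q* = 128.71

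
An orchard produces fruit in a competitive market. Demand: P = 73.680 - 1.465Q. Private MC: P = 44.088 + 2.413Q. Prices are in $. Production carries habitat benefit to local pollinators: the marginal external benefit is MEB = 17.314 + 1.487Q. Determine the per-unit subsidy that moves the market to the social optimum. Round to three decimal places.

subsidy = $46.486 per unit

Social marginal cost = private MC − MEB = 26.774 + 0.926Q.
Set SMC = demand: 26.774 + 0.926Q = 73.680 - 1.465Q → Q* = 19.6177.
The Pigouvian subsidy equals MEB at Q*: 17.314 + 1.487×19.6177 = 46.4855.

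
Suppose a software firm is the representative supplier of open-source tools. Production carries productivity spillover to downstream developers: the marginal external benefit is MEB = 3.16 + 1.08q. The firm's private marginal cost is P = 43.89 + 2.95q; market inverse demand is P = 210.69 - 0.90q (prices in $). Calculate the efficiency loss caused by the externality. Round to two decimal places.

Market equilibrium (private): 43.89 + 2.95q = 210.69 - 0.90q → q_m = 43.3247.
Social marginal cost = private MC − MEB = 40.73 + 1.87q.
Set SMC = demand: 40.73 + 1.87q = 210.69 - 0.90q → q* = 61.3574.
Height of the DWL triangle at q_m is demand(q_m) − SMC(q_m) = MEB(q_m) = 49.9506.
DWL = ½ × 18.0327 × 49.9506 = 450.3721.

DWL = $450.37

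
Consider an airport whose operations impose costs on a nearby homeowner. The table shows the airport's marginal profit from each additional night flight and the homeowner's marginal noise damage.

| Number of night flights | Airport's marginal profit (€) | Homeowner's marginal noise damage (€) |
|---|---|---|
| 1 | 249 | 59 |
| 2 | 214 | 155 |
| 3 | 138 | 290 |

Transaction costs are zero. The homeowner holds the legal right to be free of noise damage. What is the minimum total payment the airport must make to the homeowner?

Efficient level: marginal profit ≥ marginal noise damage through level 2, so k* = 2.
With the homeowner holding the right, the airport must at least compensate total damage at k*: 59 + 155 = 214.

€214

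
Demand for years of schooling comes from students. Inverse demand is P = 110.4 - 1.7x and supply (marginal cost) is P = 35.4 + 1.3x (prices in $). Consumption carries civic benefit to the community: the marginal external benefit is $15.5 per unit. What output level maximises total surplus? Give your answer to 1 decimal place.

Social marginal benefit = demand + MEB = 125.9 - 1.7x.
Set SMB = MC: 125.9 - 1.7x = 35.4 + 1.3x → x* = 30.1667.

x* = 30.2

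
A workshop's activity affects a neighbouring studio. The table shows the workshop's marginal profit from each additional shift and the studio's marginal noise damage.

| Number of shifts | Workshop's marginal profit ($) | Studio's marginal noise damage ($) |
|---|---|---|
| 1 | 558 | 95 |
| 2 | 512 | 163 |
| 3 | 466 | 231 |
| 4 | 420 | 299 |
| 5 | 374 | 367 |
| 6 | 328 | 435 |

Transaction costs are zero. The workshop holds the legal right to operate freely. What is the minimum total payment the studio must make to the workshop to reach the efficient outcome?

$328

Left alone the workshop would choose level 6 (marginal profit stays positive).
Efficient level: k* = 5 (marginal profit ≥ marginal noise damage through 5).
The studio must at least cover the workshop's forgone profit from cutting 6→5: 328 = 328.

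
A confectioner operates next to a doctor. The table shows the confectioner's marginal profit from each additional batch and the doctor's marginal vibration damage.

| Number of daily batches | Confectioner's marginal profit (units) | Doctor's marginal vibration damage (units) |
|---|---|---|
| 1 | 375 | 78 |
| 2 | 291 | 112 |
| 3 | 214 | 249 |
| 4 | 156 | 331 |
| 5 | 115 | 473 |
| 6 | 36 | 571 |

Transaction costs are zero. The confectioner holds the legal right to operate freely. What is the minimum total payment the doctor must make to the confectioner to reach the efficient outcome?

521

Left alone the confectioner would choose level 6 (marginal profit stays positive).
Efficient level: k* = 2 (marginal profit ≥ marginal vibration damage through 2).
The doctor must at least cover the confectioner's forgone profit from cutting 6→2: 214 + 156 + 115 + 36 = 521.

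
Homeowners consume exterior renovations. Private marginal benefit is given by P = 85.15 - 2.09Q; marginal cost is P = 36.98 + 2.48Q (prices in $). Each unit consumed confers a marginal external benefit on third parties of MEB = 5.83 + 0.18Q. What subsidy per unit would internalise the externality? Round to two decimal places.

subsidy = $8.04 per unit

Social marginal benefit = demand + MEB = 90.98 - 1.91Q.
Set SMB = MC: 90.98 - 1.91Q = 36.98 + 2.48Q → Q* = 12.3007.
The Pigouvian subsidy equals MEB at Q*: 5.83 + 0.18×12.3007 = 8.0441.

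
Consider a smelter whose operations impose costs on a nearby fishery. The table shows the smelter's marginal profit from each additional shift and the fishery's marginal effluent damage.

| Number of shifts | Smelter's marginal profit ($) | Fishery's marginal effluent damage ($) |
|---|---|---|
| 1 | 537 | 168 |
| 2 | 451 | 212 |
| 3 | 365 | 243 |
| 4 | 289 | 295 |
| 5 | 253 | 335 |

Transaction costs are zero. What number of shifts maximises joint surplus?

3

Bargaining reaches the level where marginal profit last exceeds marginal effluent damage.
That holds through level 3 (365 ≥ 243) but not at 4 (289 < 295).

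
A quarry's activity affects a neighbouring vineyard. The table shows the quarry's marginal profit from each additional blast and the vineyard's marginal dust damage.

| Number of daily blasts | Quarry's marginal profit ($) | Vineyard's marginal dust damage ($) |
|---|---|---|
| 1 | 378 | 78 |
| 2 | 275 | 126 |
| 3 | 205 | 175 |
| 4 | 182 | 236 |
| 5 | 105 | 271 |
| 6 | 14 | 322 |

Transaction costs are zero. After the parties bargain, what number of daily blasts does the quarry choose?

Bargaining reaches the level where marginal profit last exceeds marginal dust damage.
That holds through level 3 (205 ≥ 175) but not at 4 (182 < 236).

3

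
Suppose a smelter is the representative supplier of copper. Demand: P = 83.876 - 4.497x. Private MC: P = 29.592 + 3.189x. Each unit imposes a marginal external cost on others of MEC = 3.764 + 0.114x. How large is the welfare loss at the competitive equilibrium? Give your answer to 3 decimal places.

DWL = 1.338

Market equilibrium (private): 29.592 + 3.189x = 83.876 - 4.497x → x_m = 7.0627.
Social marginal cost = private MC + MEC = 33.356 + 3.303x.
Set SMC = demand: 33.356 + 3.303x = 83.876 - 4.497x → x* = 6.4769.
Between x* and x_m the wedge SMC − demand runs linearly from 0 to MEC(x_m), so the loss is a triangle.
DWL = ½ × 0.5858 × 4.5691 = 1.3383.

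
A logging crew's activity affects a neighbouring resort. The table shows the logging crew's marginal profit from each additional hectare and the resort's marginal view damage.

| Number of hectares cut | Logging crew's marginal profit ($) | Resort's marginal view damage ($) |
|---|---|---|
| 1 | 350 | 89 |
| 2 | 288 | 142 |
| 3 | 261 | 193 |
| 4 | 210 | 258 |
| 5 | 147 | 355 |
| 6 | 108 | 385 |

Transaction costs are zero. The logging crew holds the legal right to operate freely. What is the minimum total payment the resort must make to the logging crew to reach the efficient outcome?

Left alone the logging crew would choose level 6 (marginal profit stays positive).
Efficient level: k* = 3 (marginal profit ≥ marginal view damage through 3).
The resort must at least cover the logging crew's forgone profit from cutting 6→3: 210 + 147 + 108 = 465.

$465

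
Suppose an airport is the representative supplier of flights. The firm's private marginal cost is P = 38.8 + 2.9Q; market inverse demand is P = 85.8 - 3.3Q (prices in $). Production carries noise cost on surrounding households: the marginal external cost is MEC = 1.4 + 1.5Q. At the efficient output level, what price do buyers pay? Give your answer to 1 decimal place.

P = $66.3

Social marginal cost = private MC + MEC = 40.2 + 4.4Q.
Set SMC = demand: 40.2 + 4.4Q = 85.8 - 3.3Q → Q* = 5.9221.
Consumer price on the demand curve at Q*: 85.8 − 3.3×5.9221 = 66.2571.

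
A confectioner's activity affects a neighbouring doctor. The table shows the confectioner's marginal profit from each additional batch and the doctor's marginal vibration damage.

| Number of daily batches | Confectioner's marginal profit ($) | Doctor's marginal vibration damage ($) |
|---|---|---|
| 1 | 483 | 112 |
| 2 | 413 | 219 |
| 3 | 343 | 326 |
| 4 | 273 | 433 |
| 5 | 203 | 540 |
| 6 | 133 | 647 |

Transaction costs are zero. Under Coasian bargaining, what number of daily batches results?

3

Bargaining reaches the level where marginal profit last exceeds marginal vibration damage.
That holds through level 3 (343 ≥ 326) but not at 4 (273 < 433).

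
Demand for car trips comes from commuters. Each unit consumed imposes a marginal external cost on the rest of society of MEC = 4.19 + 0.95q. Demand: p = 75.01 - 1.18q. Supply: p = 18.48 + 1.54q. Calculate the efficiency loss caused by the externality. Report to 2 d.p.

DWL = 78.04

Market equilibrium (private): 18.48 + 1.54q = 75.01 - 1.18q → q_m = 20.7831.
Social marginal benefit = demand − MEC = 70.82 - 2.13q.
Set SMB = MC: 70.82 - 2.13q = 18.48 + 1.54q → q* = 14.2616.
Between q* and q_m the wedge MC − SMB runs linearly from 0 to MEC(q_m), so the loss is a triangle.
DWL = ½ × 6.5215 × 23.9339 = 78.0425.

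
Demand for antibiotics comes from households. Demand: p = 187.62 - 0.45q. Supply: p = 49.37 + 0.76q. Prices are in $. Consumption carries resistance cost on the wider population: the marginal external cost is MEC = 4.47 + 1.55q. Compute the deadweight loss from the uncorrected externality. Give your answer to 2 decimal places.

Market equilibrium (private): 49.37 + 0.76q = 187.62 - 0.45q → q_m = 114.2562.
Social marginal benefit = demand − MEC = 183.15 - 2.00q.
Set SMB = MC: 183.15 - 2.00q = 49.37 + 0.76q → q* = 48.4710.
The loss is the area between SMB and MC from q* to q_m; with linear curves that's a triangle of height MEC(q_m).
DWL = ½ × 65.7852 × 181.5671 = 5972.2140.

DWL = $5972.21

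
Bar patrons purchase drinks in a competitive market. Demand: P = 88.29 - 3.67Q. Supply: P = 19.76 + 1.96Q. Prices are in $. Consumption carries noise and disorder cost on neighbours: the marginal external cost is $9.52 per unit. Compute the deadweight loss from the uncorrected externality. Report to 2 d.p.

DWL = $8.05

Market equilibrium (private): 19.76 + 1.96Q = 88.29 - 3.67Q → Q_m = 12.1723.
Social marginal benefit = demand − MEC = 78.77 - 3.67Q.
Set SMB = MC: 78.77 - 3.67Q = 19.76 + 1.96Q → Q* = 10.4813.
The welfare-loss triangle has base |Q_m − Q*| and height MEC(Q_m) (the vertical gap between SMB and MC is zero at Q* and MEC at Q_m).
DWL = ½ × 1.6910 × 9.5200 = 8.0492.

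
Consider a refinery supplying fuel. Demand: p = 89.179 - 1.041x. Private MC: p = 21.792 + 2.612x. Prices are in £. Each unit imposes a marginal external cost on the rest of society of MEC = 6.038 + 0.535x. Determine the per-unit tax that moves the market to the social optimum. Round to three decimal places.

tax = £13.875 per unit

Social marginal cost = private MC + MEC = 27.830 + 3.147x.
Set SMC = demand: 27.830 + 3.147x = 89.179 - 1.041x → x* = 14.6488.
The Pigouvian tax equals MEC at x*: 6.038 + 0.535×14.6488 = 13.8751.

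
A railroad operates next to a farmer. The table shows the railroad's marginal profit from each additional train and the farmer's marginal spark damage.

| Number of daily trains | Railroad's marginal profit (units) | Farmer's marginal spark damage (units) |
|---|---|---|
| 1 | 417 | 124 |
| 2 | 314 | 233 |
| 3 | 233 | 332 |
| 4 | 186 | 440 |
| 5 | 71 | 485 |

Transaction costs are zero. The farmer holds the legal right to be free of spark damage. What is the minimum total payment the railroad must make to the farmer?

Efficient level: marginal profit ≥ marginal spark damage through level 2, so k* = 2.
With the farmer holding the right, the railroad must at least compensate total damage at k*: 124 + 233 = 357.

357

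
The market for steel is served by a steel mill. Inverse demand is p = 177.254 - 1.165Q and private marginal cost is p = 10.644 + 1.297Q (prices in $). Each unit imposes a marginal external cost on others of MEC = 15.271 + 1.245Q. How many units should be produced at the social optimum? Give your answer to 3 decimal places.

Q* = 40.825

Social marginal cost = private MC + MEC = 25.915 + 2.542Q.
Set SMC = demand: 25.915 + 2.542Q = 177.254 - 1.165Q → Q* = 40.8252.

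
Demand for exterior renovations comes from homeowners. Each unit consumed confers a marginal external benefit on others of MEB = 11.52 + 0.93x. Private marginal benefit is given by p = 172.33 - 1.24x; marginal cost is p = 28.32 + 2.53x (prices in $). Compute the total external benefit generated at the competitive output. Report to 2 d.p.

Market equilibrium (private): 28.32 + 2.53x = 172.33 - 1.24x → x_m = 38.1989.
Total external benefit = ∫₀^{x_m} (11.52 + 0.93x) dx = 11.52×38.1989 + ½×0.93×38.1989² = 1118.5588.

$1118.56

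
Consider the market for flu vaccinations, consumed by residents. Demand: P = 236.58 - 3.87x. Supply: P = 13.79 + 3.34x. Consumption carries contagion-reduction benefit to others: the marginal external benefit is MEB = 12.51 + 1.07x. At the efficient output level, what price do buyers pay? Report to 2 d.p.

Social marginal benefit = demand + MEB = 249.09 - 2.80x.
Set SMB = MC: 249.09 - 2.80x = 13.79 + 3.34x → x* = 38.3225.
Consumer price on the demand curve at x*: 236.58 − 3.87×38.3225 = 88.2719.

P = 88.27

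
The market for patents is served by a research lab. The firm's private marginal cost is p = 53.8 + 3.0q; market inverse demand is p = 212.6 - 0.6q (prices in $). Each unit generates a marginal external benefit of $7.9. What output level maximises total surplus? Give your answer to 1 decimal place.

Social marginal cost = private MC − MEB = 45.9 + 3.0q.
Set SMC = demand: 45.9 + 3.0q = 212.6 - 0.6q → q* = 46.3056.

q* = 46.3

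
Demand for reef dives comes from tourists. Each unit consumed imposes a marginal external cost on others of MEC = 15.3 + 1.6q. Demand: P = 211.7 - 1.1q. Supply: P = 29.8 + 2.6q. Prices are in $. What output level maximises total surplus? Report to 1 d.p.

Social marginal benefit = demand − MEC = 196.4 - 2.7q.
Set SMB = MC: 196.4 - 2.7q = 29.8 + 2.6q → q* = 31.4340.

q* = 31.4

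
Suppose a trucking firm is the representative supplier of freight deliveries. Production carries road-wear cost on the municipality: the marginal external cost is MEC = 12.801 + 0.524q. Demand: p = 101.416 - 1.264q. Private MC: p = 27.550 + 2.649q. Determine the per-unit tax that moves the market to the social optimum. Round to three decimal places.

tax = 20.013 per unit

Social marginal cost = private MC + MEC = 40.351 + 3.173q.
Set SMC = demand: 40.351 + 3.173q = 101.416 - 1.264q → q* = 13.7627.
The Pigouvian tax equals MEC at q*: 12.801 + 0.524×13.7627 = 20.0127.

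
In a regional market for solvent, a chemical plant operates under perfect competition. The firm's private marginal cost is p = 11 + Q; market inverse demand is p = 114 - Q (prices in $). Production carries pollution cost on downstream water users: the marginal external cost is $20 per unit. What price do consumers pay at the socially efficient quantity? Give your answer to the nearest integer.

P = $73

Social marginal cost = private MC + MEC = 31 + Q.
Set SMC = demand: 31 + Q = 114 - Q → Q* = 41.5000.
Consumer price on the demand curve at Q*: 114 − 1×41.5000 = 72.5000.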